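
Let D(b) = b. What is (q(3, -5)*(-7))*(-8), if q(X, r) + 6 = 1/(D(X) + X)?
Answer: -980/3 ≈ -326.67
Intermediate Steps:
q(X, r) = -6 + 1/(2*X) (q(X, r) = -6 + 1/(X + X) = -6 + 1/(2*X))
(q(3, -5)*(-7))*(-8) = ((-6 + (½)/3)*(-7))*(-8) = ((-6 + (½)*(⅓))*(-7))*(-8) = ((-6 + ⅙)*(-7))*(-8) = -35/6*(-7)*(-8) = (245/6)*(-8) = -980/3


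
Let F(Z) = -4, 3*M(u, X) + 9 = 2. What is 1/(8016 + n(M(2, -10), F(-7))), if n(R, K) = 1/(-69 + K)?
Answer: 73/585167 ≈ 0.00012475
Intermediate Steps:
M(u, X) = -7/3 (M(u, X) = -3 + (⅓)*2 = -3 + ⅔ = -7/3)
1/(8016 + n(M(2, -10), F(-7))) = 1/(8016 + 1/(-69 - 4)) = 1/(8016 + 1/(-73)) = 1/(8016 - 1/73) = 1/(585167/73) = 73/585167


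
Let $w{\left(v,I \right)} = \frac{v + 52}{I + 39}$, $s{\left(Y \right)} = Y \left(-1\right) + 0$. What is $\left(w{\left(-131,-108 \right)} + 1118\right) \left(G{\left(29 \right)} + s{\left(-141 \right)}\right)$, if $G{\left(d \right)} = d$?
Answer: $\frac{13127570}{69} \approx 1.9025 \cdot 10^{5}$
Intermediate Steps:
$s{\left(Y \right)} = - Y$ ($s{\left(Y \right)} = - Y + 0 = - Y$)
$w{\left(v,I \right)} = \frac{52 + v}{39 + I}$
$\left(w{\left(-131,-108 \right)} + 1118\right) \left(G{\left(29 \right)} + s{\left(-141 \right)}\right) = \left(\frac{52 - 131}{39 - 108} + 1118\right) \left(29 - -141\right) = \left(\frac{1}{-69} \left(-79\right) + 1118\right) \left(29 + 141\right) = \left(\left(- \frac{1}{69}\right) \left(-79\right) + 1118\right) 170 = \left(\frac{79}{69} + 1118\right) 170 = \frac{77221}{69} \cdot 170 = \frac{13127570}{69}$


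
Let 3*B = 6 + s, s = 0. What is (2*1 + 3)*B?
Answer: 10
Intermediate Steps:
B = 2 (B = (6 + 0)/3 = (⅓)*6 = 2)
(2*1 + 3)*B = (2*1 + 3)*2 = (2 + 3)*2 = 5*2 = 10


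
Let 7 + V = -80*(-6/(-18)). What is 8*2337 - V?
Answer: 56189/3 ≈ 18730.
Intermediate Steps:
V = -101/3 (V = -7 - 80*(-6/(-18)) = -7 - 80*(-6*(-1/18)) = -7 - 80/3 = -101/3 ≈ -33.667)
8*2337 - V = 8*2337 - 1*(-101/3) = 18696 + 101/3 = 56189/3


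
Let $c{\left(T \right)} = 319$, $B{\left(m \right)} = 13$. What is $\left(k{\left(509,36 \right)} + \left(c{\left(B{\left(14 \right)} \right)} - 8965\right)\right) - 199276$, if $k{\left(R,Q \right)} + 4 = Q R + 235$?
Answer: $-189367$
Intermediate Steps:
$k{\left(R,Q \right)} = 231 + Q R$ ($k{\left(R,Q \right)} = -4 + \left(Q R + 235\right) = -4 + \left(235 + Q R\right) = 231 + Q R$)
$\left(k{\left(509,36 \right)} + \left(c{\left(B{\left(14 \right)} \right)} - 8965\right)\right) - 199276 = \left(\left(231 + 36 \cdot 509\right) + \left(319 - 8965\right)\right) - 199276 = \left(\left(231 + 18324\right) + \left(319 - 8965\right)\right) - 199276 = \left(18555 - 8646\right) - 199276 = 9909 - 199276 = -189367$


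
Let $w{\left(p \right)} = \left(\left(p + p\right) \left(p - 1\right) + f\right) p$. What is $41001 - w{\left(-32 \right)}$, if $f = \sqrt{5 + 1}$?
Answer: $108585 + 32 \sqrt{6} \approx 1.0866 \cdot 10^{5}$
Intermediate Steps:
$f = \sqrt{6} \approx 2.4495$
$w{\left(p \right)} = p \left(\sqrt{6} + 2 p \left(-1 + p\right)\right)$ ($w{\left(p \right)} = \left(\left(p + p\right) \left(p - 1\right) + \sqrt{6}\right) p = \left(2 p \left(-1 + p\right) + \sqrt{6}\right) p = \left(\sqrt{6} + 2 p \left(-1 + p\right)\right) p = p \left(\sqrt{6} + 2 p \left(-1 + p\right)\right)$)
$41001 - w{\left(-32 \right)} = 41001 - - 32 \left(\sqrt{6} - -64 + 2 \left(-32\right)^{2}\right) = 41001 - - 32 \left(\sqrt{6} + 64 + 2 \cdot 1024\right) = 41001 - - 32 \left(\sqrt{6} + 64 + 2048\right) = 41001 - - 32 \left(2112 + \sqrt{6}\right) = 41001 - \left(-67584 - 32 \sqrt{6}\right) = 41001 + \left(67584 + 32 \sqrt{6}\right) = 108585 + 32 \sqrt{6}$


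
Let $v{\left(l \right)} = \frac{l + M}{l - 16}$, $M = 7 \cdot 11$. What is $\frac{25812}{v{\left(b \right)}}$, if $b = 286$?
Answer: $\frac{2323080}{121} \approx 19199.0$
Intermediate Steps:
$M = 77$
$v{\left(l \right)} = \frac{77 + l}{-16 + l}$ ($v{\left(l \right)} = \frac{l + 77}{l - 16} = \frac{77 + l}{-16 + l}$)
$\frac{25812}{v{\left(b \right)}} = \frac{25812}{\frac{1}{-16 + 286} \left(77 + 286\right)} = \frac{25812}{\frac{1}{270} \cdot 363} = \frac{25812}{\frac{121}{90}} = 25812 \cdot \frac{90}{121} = \frac{2323080}{121}$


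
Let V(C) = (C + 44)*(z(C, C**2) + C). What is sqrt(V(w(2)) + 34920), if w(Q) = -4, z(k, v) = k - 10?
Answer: 30*sqrt(38) ≈ 184.93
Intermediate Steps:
z(k, v) = -10 + k
V(C) = (-10 + 2*C)*(44 + C) (V(C) = (C + 44)*((-10 + C) + C) = (44 + C)*(-10 + 2*C) = (-10 + 2*C)*(44 + C))
sqrt(V(w(2)) + 34920) = sqrt((-440 + 2*(-4)**2 + 78*(-4)) + 34920) = sqrt((-440 + 2*16 - 312) + 34920) = sqrt((-440 + 32 - 312) + 34920) = sqrt(-720 + 34920) = sqrt(34200) = 30*sqrt(38)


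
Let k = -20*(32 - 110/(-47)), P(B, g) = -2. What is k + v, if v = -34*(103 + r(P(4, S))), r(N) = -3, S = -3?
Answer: -192080/47 ≈ -4086.8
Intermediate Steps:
v = -3400 (v = -34*(103 - 3) = -34*100 = -3400)
k = -32280/47 (k = -20*(32 - 110*(-1/47)) = -20*(32 + 110/47) = -20*1614/47 = -32280/47 ≈ -686.81)
k + v = -32280/47 - 3400 = -192080/47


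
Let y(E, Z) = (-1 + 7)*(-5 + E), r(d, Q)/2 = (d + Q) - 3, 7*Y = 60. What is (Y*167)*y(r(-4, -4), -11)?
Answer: -1623240/7 ≈ -2.3189e+5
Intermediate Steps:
Y = 60/7 (Y = (⅐)*60 = 60/7 ≈ 8.5714)
r(d, Q) = -6 + 2*Q + 2*d (r(d, Q) = 2*((d + Q) - 3) = 2*((Q + d) - 3) = 2*(-3 + Q + d) = -6 + 2*Q + 2*d)
y(E, Z) = -30 + 6*E (y(E, Z) = 6*(-5 + E) = -30 + 6*E)
(Y*167)*y(r(-4, -4), -11) = ((60/7)*167)*(-30 + 6*(-6 + 2*(-4) + 2*(-4))) = 10020*(-30 + 6*(-6 - 8 - 8))/7 = 10020*(-30 + 6*(-22))/7 = 10020*(-30 - 132)/7 = (10020/7)*(-162) = -1623240/7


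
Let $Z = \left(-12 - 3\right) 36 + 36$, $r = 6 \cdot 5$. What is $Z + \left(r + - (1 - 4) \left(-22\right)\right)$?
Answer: $-540$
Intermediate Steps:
$r = 30$
$Z = -504$ ($Z = \left(-15\right) 36 + 36 = -540 + 36 = -504$)
$Z + \left(r + - (1 - 4) \left(-22\right)\right) = -504 + \left(30 + - (1 - 4) \left(-22\right)\right) = -504 + \left(30 + \left(-1\right) \left(-3\right) \left(-22\right)\right) = -504 + \left(30 + 3 \left(-22\right)\right) = -504 + \left(30 - 66\right) = -504 - 36 = -540$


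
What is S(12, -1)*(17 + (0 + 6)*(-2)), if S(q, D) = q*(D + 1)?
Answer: 0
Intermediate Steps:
S(q, D) = q*(1 + D)
S(12, -1)*(17 + (0 + 6)*(-2)) = (12*(1 - 1))*(17 + (0 + 6)*(-2)) = (12*0)*(17 + 6*(-2)) = 0*(17 - 12) = 0*5 = 0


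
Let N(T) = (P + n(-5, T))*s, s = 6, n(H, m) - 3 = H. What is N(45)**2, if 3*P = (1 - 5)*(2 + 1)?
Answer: 1296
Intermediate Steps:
n(H, m) = 3 + H
P = -4 (P = ((1 - 5)*(2 + 1))/3 = (-4*3)/3 = (1/3)*(-12) = -4)
N(T) = -36 (N(T) = (-4 + (3 - 5))*6 = (-4 - 2)*6 = -6*6 = -36)
N(45)**2 = (-36)**2 = 1296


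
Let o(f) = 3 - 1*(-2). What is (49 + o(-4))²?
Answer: 2916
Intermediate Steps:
o(f) = 5 (o(f) = 3 + 2 = 5)
(49 + o(-4))² = (49 + 5)² = 54² = 2916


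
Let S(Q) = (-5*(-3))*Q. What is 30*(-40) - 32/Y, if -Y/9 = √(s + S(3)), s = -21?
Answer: -1200 + 8*√6/27 ≈ -1199.3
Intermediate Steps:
S(Q) = 15*Q
Y = -18*√6 (Y = -9*√(-21 + 15*3) = -9*√(-21 + 45) = -18*√6 ≈ -44.091)
30*(-40) - 32/Y = 30*(-40) - 32*(-√6/108) = -1200 - (-8)*√6/27 = -1200 + 8*√6/27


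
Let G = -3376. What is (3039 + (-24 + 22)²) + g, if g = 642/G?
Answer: 5136263/1688 ≈ 3042.8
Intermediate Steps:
g = -321/1688 (g = 642/(-3376) = 642*(-1/3376) = -321/1688 ≈ -0.19017)
(3039 + (-24 + 22)²) + g = (3039 + (-24 + 22)²) - 321/1688 = (3039 + (-2)²) - 321/1688 = (3039 + 4) - 321/1688 = 3043 - 321/1688 = 5136263/1688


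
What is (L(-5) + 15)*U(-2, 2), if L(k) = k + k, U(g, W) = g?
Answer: -10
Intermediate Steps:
L(k) = 2*k
(L(-5) + 15)*U(-2, 2) = (2*(-5) + 15)*(-2) = (-10 + 15)*(-2) = 5*(-2) = -10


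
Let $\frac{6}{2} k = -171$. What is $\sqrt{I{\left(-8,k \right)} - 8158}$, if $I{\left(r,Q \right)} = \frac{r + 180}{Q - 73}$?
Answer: $\frac{2 i \sqrt{8618285}}{65} \approx 90.329 i$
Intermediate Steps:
$k = -57$ ($k = \frac{1}{3} \left(-171\right) = -57$)
$I{\left(r,Q \right)} = \frac{180 + r}{-73 + Q}$
$\sqrt{I{\left(-8,k \right)} - 8158} = \sqrt{\frac{180 - 8}{-73 - 57} - 8158} = \sqrt{\frac{1}{-130} \cdot 172 - 8158} = \sqrt{\left(- \frac{1}{130}\right) 172 - 8158} = \sqrt{- \frac{86}{65} - 8158} = \sqrt{- \frac{530356}{65}} = \frac{2 i \sqrt{8618285}}{65}$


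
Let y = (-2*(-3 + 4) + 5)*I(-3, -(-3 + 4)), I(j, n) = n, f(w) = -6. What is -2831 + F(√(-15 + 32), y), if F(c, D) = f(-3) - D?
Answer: -2834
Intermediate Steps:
y = -3 (y = (-2*(-3 + 4) + 5)*(-(-3 + 4)) = (-2*1 + 5)*(-1*1) = (-2 + 5)*(-1) = 3*(-1) = -3)
F(c, D) = -6 - D
-2831 + F(√(-15 + 32), y) = -2831 + (-6 - 1*(-3)) = -2831 + (-6 + 3) = -2831 - 3 = -2834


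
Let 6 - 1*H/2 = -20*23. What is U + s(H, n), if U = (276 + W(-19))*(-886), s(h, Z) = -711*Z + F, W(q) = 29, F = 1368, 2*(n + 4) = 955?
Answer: -1211041/2 ≈ -6.0552e+5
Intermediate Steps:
n = 947/2 (n = -4 + (1/2)*955 = -4 + 955/2 = 947/2 ≈ 473.50)
H = 932 (H = 12 - (-40)*23 = 12 - 2*(-460) = 12 + 920 = 932)
s(h, Z) = 1368 - 711*Z (s(h, Z) = -711*Z + 1368 = 1368 - 711*Z)
U = -270230 (U = (276 + 29)*(-886) = 305*(-886) = -270230)
U + s(H, n) = -270230 + (1368 - 711*947/2) = -270230 + (1368 - 673317/2) = -270230 - 670581/2 = -1211041/2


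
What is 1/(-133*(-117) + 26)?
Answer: 1/15587 ≈ 6.4156e-5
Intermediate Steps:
1/(-133*(-117) + 26) = 1/(15561 + 26) = 1/15587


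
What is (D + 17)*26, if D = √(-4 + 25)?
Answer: 442 + 26*√21 ≈ 561.15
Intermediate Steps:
D = √21 ≈ 4.5826
(D + 17)*26 = (√21 + 17)*26 = (17 + √21)*26 = 442 + 26*√21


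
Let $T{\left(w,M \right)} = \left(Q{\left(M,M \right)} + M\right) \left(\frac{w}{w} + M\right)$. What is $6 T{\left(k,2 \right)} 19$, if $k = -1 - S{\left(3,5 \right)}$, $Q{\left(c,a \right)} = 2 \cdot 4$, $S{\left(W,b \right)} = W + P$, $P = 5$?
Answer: $3420$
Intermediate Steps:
$S{\left(W,b \right)} = 5 + W$ ($S{\left(W,b \right)} = W + 5 = 5 + W$)
$Q{\left(c,a \right)} = 8$
$k = -9$ ($k = -1 - \left(5 + 3\right) = -1 - 8 = -9$)
$T{\left(w,M \right)} = \left(1 + M\right) \left(8 + M\right)$ ($T{\left(w,M \right)} = \left(8 + M\right) \left(\frac{w}{w} + M\right) = \left(8 + M\right) \left(1 + M\right) = \left(1 + M\right) \left(8 + M\right)$)
$6 T{\left(k,2 \right)} 19 = 6 \left(8 + 2^{2} + 9 \cdot 2\right) 19 = 6 \left(8 + 4 + 18\right) 19 = 6 \cdot 30 \cdot 19 = 180 \cdot 19 = 3420$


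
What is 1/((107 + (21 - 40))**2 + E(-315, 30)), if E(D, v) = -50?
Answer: 1/7694 ≈ 0.00012997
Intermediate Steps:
1/((107 + (21 - 40))**2 + E(-315, 30)) = 1/((107 + (21 - 40))**2 - 50) = 1/((107 - 19)**2 - 50) = 1/(88**2 - 50) = 1/(7744 - 50) = 1/7694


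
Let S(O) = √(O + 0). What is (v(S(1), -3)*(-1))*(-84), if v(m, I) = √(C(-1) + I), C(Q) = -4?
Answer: 84*I*√7 ≈ 222.24*I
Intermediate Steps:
S(O) = √O
v(m, I) = √(-4 + I)
(v(S(1), -3)*(-1))*(-84) = (√(-4 - 3)*(-1))*(-84) = (√(-7)*(-1))*(-84) = ((I*√7)*(-1))*(-84) = -I*√7*(-84) = 84*I*√7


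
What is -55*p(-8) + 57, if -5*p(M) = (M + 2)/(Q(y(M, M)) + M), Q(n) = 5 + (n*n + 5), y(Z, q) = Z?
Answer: 56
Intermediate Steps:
Q(n) = 10 + n² (Q(n) = 5 + (n² + 5) = 5 + (5 + n²) = 10 + n²)
p(M) = -(2 + M)/(5*(10 + M + M²)) (p(M) = -(M + 2)/(5*((10 + M²) + M)) = -(2 + M)/(5*(10 + M + M²)))
-55*p(-8) + 57 = -11*(-2 - 1*(-8))/(10 - 8 + (-8)²) + 57 = -11*(-2 + 8)/(10 - 8 + 64) + 57 = -11*6/66 + 57 = -55*1/55 + 57 = -1 + 57 = 56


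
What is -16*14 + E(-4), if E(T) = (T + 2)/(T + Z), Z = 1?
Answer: -670/3 ≈ -223.33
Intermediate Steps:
E(T) = (2 + T)/(1 + T) (E(T) = (T + 2)/(T + 1) = (2 + T)/(1 + T))
-16*14 + E(-4) = -16*14 + (2 - 4)/(1 - 4) = -224 - 2/(-3) = -224 - ⅓*(-2) = -224 + ⅔ = -670/3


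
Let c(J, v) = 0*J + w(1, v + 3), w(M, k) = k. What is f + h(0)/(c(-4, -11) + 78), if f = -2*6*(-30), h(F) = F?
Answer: 360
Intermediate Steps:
f = 360 (f = -12*(-30) = 360)
c(J, v) = 3 + v (c(J, v) = 0*J + (v + 3) = 0 + (3 + v) = 3 + v)
f + h(0)/(c(-4, -11) + 78) = 360 + 0/((3 - 11) + 78) = 360 + 0/(-8 + 78) = 360 + 0/70 = 360 + (1/70)*0 = 360 + 0 = 360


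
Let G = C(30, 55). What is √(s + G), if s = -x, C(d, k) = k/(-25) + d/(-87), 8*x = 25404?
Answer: 19*I*√740370/290 ≈ 56.374*I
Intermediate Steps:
x = 6351/2 (x = (⅛)*25404 = 6351/2 ≈ 3175.5)
C(d, k) = -k/25 - d/87 (C(d, k) = k*(-1/25) + d*(-1/87) = -k/25 - d/87)
s = -6351/2 (s = -1*6351/2 = -6351/2 ≈ -3175.5)
G = -369/145 (G = -1/25*55 - 1/87*30 = -11/5 - 10/29 = -369/145 ≈ -2.5448)
√(s + G) = √(-6351/2 - 369/145) = √(-921633/290) = 19*I*√740370/290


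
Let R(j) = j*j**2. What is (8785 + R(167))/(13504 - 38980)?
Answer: -388854/2123 ≈ -183.16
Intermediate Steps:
R(j) = j**3
(8785 + R(167))/(13504 - 38980) = (8785 + 167**3)/(13504 - 38980) = (8785 + 4657463)/(-25476) = 4666248*(-1/25476) = -388854/2123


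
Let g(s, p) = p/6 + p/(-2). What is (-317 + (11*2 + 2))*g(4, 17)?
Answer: 4981/3 ≈ 1660.3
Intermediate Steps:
g(s, p) = -p/3 (g(s, p) = p*(⅙) + p*(-½) = p/6 - p/2 = -p/3)
(-317 + (11*2 + 2))*g(4, 17) = (-317 + (11*2 + 2))*(-⅓*17) = (-317 + (22 + 2))*(-17/3) = (-317 + 24)*(-17/3) = -293*(-17/3) = 4981/3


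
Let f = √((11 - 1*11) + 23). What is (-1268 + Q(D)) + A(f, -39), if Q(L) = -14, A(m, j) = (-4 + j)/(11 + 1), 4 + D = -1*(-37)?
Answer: -15427/12 ≈ -1285.6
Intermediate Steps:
f = √23 (f = √((11 - 11) + 23) = √(0 + 23) = √23 ≈ 4.7958)
D = 33 (D = -4 - 1*(-37) = -4 + 37 = 33)
A(m, j) = -⅓ + j/12 (A(m, j) = (-4 + j)/12 = (-4 + j)*(1/12) = -⅓ + j/12)
(-1268 + Q(D)) + A(f, -39) = (-1268 - 14) + (-⅓ + (1/12)*(-39)) = -1282 + (-⅓ - 13/4) = -1282 - 43/12 = -15427/12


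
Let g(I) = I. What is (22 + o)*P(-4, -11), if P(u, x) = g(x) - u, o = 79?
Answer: -707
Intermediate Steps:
P(u, x) = x - u
(22 + o)*P(-4, -11) = (22 + 79)*(-11 - 1*(-4)) = 101*(-11 + 4) = 101*(-7) = -707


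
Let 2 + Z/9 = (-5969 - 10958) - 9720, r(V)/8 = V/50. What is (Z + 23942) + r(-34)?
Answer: -5397611/25 ≈ -2.1590e+5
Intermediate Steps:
r(V) = 4*V/25 (r(V) = 8*(V/50) = 4*V/25)
Z = -239841 (Z = -18 + 9*((-5969 - 10958) - 9720) = -18 + 9*(-16927 - 9720) = -18 + 9*(-26647) = -18 - 239823 = -239841)
(Z + 23942) + r(-34) = (-239841 + 23942) + (4/25)*(-34) = -215899 - 136/25 = -5397611/25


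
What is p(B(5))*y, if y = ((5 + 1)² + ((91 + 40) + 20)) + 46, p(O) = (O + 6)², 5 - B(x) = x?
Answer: 8388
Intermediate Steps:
B(x) = 5 - x
p(O) = (6 + O)²
y = 233 (y = (6² + (131 + 20)) + 46 = (36 + 151) + 46 = 187 + 46 = 233)
p(B(5))*y = (6 + (5 - 1*5))²*233 = (6 + (5 - 5))²*233 = (6 + 0)²*233 = 6²*233 = 36*233 = 8388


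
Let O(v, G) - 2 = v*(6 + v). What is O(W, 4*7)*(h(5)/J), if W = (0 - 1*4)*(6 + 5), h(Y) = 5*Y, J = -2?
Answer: -20925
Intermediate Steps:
W = -44 (W = (0 - 4)*11 = -4*11 = -44)
O(v, G) = 2 + v*(6 + v)
O(W, 4*7)*(h(5)/J) = (2 + (-44)**2 + 6*(-44))*((5*5)/(-2)) = (2 + 1936 - 264)*(25*(-1/2)) = 1674*(-25/2) = -20925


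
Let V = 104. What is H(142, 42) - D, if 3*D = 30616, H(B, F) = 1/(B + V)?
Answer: -836837/82 ≈ -10205.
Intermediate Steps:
H(B, F) = 1/(104 + B) (H(B, F) = 1/(B + 104) = 1/(104 + B))
D = 30616/3 (D = (⅓)*30616 = 30616/3 ≈ 10205.)
H(142, 42) - D = 1/(104 + 142) - 1*30616/3 = 1/246 - 30616/3 = -836837/82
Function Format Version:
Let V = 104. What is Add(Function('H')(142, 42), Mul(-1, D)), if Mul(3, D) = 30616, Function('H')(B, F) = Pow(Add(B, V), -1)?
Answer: Rational(-836837, 82) ≈ -10205.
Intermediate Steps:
Function('H')(B, F) = Pow(Add(104, B), -1) (Function('H')(B, F) = Pow(Add(B, 104), -1) = Pow(Add(104, B), -1))
D = Rational(30616, 3) (D = Mul(Rational(1, 3), 30616) = Rational(30616, 3) ≈ 10205.)
Add(Function('H')(142, 42), Mul(-1, D)) = Add(Pow(Add(104, 142), -1), Mul(-1, Rational(30616, 3))) = Add(Pow(246, -1), Rational(-30616, 3)) = Add(Rational(1, 246), Rational(-30616, 3)) = Rational(-836837, 82)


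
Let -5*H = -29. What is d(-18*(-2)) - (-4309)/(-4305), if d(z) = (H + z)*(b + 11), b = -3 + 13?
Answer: 754924/861 ≈ 876.80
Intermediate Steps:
H = 29/5 (H = -1/5*(-29) = 29/5 ≈ 5.8000)
b = 10
d(z) = 609/5 + 21*z (d(z) = (29/5 + z)*(10 + 11) = (29/5 + z)*21 = 609/5 + 21*z)
d(-18*(-2)) - (-4309)/(-4305) = (609/5 + 21*(-18*(-2))) - (-4309)/(-4305) = (609/5 + 21*36) - (-4309)*(-1)/4305 = (609/5 + 756) - 1*4309/4305 = 4389/5 - 4309/4305 = 754924/861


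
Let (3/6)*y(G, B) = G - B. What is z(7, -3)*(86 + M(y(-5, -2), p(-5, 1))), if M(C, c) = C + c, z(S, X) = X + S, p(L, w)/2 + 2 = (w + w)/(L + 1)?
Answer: 300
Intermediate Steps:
p(L, w) = -4 + 4*w/(1 + L) (p(L, w) = -4 + 2*((w + w)/(L + 1)) = -4 + 2*((2*w)/(1 + L)) = -4 + 2*(2*w/(1 + L)) = -4 + 4*w/(1 + L))
z(S, X) = S + X
y(G, B) = -2*B + 2*G (y(G, B) = 2*(G - B) = -2*B + 2*G)
z(7, -3)*(86 + M(y(-5, -2), p(-5, 1))) = (7 - 3)*(86 + ((-2*(-2) + 2*(-5)) + 4*(-1 + 1 - 1*(-5))/(1 - 5))) = 4*(86 + ((4 - 10) + 4*(-1 + 1 + 5)/(-4))) = 4*(86 + (-6 + 4*(-¼)*5)) = 4*(86 + (-6 - 5)) = 4*(86 - 11) = 4*75 = 300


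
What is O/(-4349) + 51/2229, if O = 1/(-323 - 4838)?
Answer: 381568956/16676775427 ≈ 0.022880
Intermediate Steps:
O = -1/5161 (O = 1/(-5161) = -1/5161 ≈ -0.00019376)
O/(-4349) + 51/2229 = -1/5161/(-4349) + 51/2229 = -1/5161*(-1/4349) + 51*(1/2229) = 1/22445189 + 17/743 = 381568956/16676775427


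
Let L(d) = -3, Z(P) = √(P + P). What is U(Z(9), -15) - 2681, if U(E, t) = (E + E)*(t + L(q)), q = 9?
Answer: -2681 - 108*√2 ≈ -2833.7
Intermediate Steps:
Z(P) = √2*√P (Z(P) = √(2*P) = √2*√P)
U(E, t) = 2*E*(-3 + t) (U(E, t) = (E + E)*(t - 3) = (2*E)*(-3 + t) = 2*E*(-3 + t))
U(Z(9), -15) - 2681 = 2*(√2*√9)*(-3 - 15) - 2681 = 2*(√2*3)*(-18) - 2681 = 2*(3*√2)*(-18) - 2681 = -108*√2 - 2681 = -2681 - 108*√2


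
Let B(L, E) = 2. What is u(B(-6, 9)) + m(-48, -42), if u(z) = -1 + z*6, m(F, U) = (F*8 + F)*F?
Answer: 20747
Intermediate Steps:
m(F, U) = 9*F² (m(F, U) = (8*F + F)*F = (9*F)*F = 9*F²)
u(z) = -1 + 6*z
u(B(-6, 9)) + m(-48, -42) = (-1 + 6*2) + 9*(-48)² = (-1 + 12) + 9*2304 = 11 + 20736 = 20747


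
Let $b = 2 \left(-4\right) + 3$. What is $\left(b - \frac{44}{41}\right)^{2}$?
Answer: $\frac{62001}{1681} \approx 36.883$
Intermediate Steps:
$b = -5$ ($b = -8 + 3 = -5$)
$\left(b - \frac{44}{41}\right)^{2} = \left(-5 - \frac{44}{41}\right)^{2} = \left(- \frac{249}{41}\right)^{2} = \frac{62001}{1681}$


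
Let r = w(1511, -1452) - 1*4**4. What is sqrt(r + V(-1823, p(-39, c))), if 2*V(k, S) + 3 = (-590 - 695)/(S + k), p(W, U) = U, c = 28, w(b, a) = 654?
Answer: 2*sqrt(12786862)/359 ≈ 19.921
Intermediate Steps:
V(k, S) = -3/2 - 1285/(2*(S + k)) (V(k, S) = -3/2 + ((-590 - 695)/(S + k))/2 = -3/2 + (-1285/(S + k))/2 = -3/2 - 1285/(2*(S + k)))
r = 398 (r = 654 - 1*4**4 = 654 - 1*256 = 654 - 256 = 398)
sqrt(r + V(-1823, p(-39, c))) = sqrt(398 + (-1285 - 3*28 - 3*(-1823))/(2*(28 - 1823))) = sqrt(398 + (1/2)*(-1285 - 84 + 5469)/(-1795)) = sqrt(398 + (1/2)*(-1/1795)*4100) = sqrt(398 - 410/359) = sqrt(142472/359) = 2*sqrt(12786862)/359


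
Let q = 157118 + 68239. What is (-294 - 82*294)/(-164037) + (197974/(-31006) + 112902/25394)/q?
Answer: 360800364084511864/2425540231898506173 ≈ 0.14875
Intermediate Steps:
q = 225357
(-294 - 82*294)/(-164037) + (197974/(-31006) + 112902/25394)/q = (-294 - 82*294)/(-164037) + (197974/(-31006) + 112902/25394)/225357 = (-294 - 24108)*(-1/164037) + (197974*(-1/31006) + 112902*(1/25394))*(1/225357) = -24402*(-1/164037) + (-98987/15503 + 56451/12697)*(1/225357) = 8134/54679 - 381678086/196841591*1/225357 = 8134/54679 - 381678086/44359630422987 = 360800364084511864/2425540231898506173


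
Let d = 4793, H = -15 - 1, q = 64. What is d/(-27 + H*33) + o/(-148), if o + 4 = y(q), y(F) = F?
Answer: -5018/555 ≈ -9.0414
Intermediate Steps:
H = -16
o = 60 (o = -4 + 64 = 60)
d/(-27 + H*33) + o/(-148) = 4793/(-27 - 16*33) + 60/(-148) = 4793/(-27 - 528) + 60*(-1/148) = 4793/(-555) - 15/37 = 4793*(-1/555) - 15/37 = -4793/555 - 15/37 = -5018/555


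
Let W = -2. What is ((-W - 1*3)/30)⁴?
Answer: 1/810000 ≈ 1.2346e-6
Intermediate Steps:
((-W - 1*3)/30)⁴ = ((-1*(-2) - 1*3)/30)⁴ = ((2 - 3)*(1/30))⁴ = (-1*1/30)⁴ = (-1/30)⁴ = 1/810000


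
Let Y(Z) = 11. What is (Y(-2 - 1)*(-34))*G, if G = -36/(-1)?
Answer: -13464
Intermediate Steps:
G = 36 (G = -36*(-1) = 36)
(Y(-2 - 1)*(-34))*G = (11*(-34))*36 = -374*36 = -13464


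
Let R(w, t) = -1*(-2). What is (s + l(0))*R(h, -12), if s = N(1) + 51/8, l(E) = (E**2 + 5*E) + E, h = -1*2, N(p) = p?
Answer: 59/4 ≈ 14.750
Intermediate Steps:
h = -2
R(w, t) = 2
l(E) = E**2 + 6*E
s = 59/8 (s = 1 + 51/8 = 59/8 ≈ 7.3750)
(s + l(0))*R(h, -12) = (59/8 + 0*(6 + 0))*2 = (59/8 + 0*6)*2 = (59/8 + 0)*2 = (59/8)*2 = 59/4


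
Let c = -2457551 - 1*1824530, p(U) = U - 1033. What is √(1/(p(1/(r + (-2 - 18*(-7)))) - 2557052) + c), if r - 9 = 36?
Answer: I*√200077492675373775489423/216158182 ≈ 2069.3*I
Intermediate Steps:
r = 45 (r = 9 + 36 = 45)
p(U) = -1033 + U
c = -4282081 (c = -2457551 - 1824530 = -4282081)
√(1/(p(1/(r + (-2 - 18*(-7)))) - 2557052) + c) = √(1/((-1033 + 1/(45 + (-2 - 18*(-7)))) - 2557052) - 4282081) = √(1/((-1033 + 1/(45 + (-2 + 126))) - 2557052) - 4282081) = √(1/((-1033 + 1/(45 + 124)) - 2557052) - 4282081) = √(1/((-1033 + 1/169) - 2557052) - 4282081) = √(1/(-174576/169 - 2557052) - 4282081) = √(1/(-432316364/169) - 4282081) = √(-169/432316364 - 4282081) = √(-1851213688273653/432316364) = I*√200077492675373775489423/216158182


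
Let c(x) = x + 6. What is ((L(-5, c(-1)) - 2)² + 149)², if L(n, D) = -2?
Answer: 27225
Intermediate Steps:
c(x) = 6 + x
((L(-5, c(-1)) - 2)² + 149)² = ((-2 - 2)² + 149)² = ((-4)² + 149)² = (16 + 149)² = 165² = 27225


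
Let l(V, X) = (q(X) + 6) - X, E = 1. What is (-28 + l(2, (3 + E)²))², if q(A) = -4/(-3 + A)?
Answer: 248004/169 ≈ 1467.5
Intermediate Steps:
q(A) = -4/(-3 + A)
l(V, X) = 6 - X - 4/(-3 + X) (l(V, X) = (-4/(-3 + X) + 6) - X = (6 - 4/(-3 + X)) - X = 6 - X - 4/(-3 + X))
(-28 + l(2, (3 + E)²))² = (-28 + (-4 + (-3 + (3 + 1)²)*(6 - (3 + 1)²))/(-3 + (3 + 1)²))² = (-28 + (-4 + (-3 + 4²)*(6 - 1*4²))/(-3 + 4²))² = (-28 + (-4 + (-3 + 16)*(6 - 1*16))/(-3 + 16))² = (-28 + (-4 + 13*(6 - 16))/13)² = (-28 + (-4 + 13*(-10))/13)² = (-28 + (-4 - 130)/13)² = (-28 + (1/13)*(-134))² = (-28 - 134/13)² = (-498/13)² = 248004/169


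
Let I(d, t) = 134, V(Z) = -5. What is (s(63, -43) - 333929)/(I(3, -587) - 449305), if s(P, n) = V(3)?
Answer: 333934/449171 ≈ 0.74345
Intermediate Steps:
s(P, n) = -5
(s(63, -43) - 333929)/(I(3, -587) - 449305) = (-5 - 333929)/(134 - 449305) = -333934/(-449171) = -333934*(-1/449171) = 333934/449171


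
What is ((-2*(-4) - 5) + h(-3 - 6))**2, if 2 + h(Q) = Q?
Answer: 64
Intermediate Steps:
h(Q) = -2 + Q
((-2*(-4) - 5) + h(-3 - 6))**2 = ((-2*(-4) - 5) + (-2 + (-3 - 6)))**2 = ((8 - 5) + (-2 - 9))**2 = (3 - 11)**2 = (-8)**2 = 64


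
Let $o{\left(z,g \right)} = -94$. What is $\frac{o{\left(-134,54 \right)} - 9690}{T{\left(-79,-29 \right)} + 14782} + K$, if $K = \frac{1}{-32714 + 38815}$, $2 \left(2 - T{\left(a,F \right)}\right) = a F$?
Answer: $- \frac{119357091}{166416977} \approx -0.71722$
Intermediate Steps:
$T{\left(a,F \right)} = 2 - \frac{F a}{2}$ ($T{\left(a,F \right)} = 2 - \frac{a F}{2} = 2 - \frac{F a}{2}$)
$K = \frac{1}{6101} \approx 0.00016391$
$\frac{o{\left(-134,54 \right)} - 9690}{T{\left(-79,-29 \right)} + 14782} + K = \frac{-94 - 9690}{\left(2 - \left(- \frac{29}{2}\right) \left(-79\right)\right) + 14782} + \frac{1}{6101} = - \frac{9784}{\left(2 - \frac{2291}{2}\right) + 14782} + \frac{1}{6101} = - \frac{9784}{- \frac{2287}{2} + 14782} + \frac{1}{6101} = - \frac{9784}{\frac{27277}{2}} + \frac{1}{6101} = \left(-9784\right) \frac{2}{27277} + \frac{1}{6101} = - \frac{19568}{27277} + \frac{1}{6101} = - \frac{119357091}{166416977}$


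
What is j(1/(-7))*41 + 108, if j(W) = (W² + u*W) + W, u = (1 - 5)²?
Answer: 454/49 ≈ 9.2653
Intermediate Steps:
u = 16 (u = (-4)² = 16)
j(W) = W² + 17*W (j(W) = (W² + 16*W) + W = W² + 17*W)
j(1/(-7))*41 + 108 = ((17 + 1/(-7))/(-7))*41 + 108 = -(17 - ⅐)/7*41 + 108 = -⅐*118/7*41 + 108 = -118/49*41 + 108 = -4838/49 + 108 = 454/49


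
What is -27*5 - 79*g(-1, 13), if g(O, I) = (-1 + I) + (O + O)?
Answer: -925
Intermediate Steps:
g(O, I) = -1 + I + 2*O (g(O, I) = (-1 + I) + 2*O = -1 + I + 2*O)
-27*5 - 79*g(-1, 13) = -27*5 - 79*(-1 + 13 + 2*(-1)) = -135 - 79*(-1 + 13 - 2) = -135 - 79*10 = -135 - 790 = -925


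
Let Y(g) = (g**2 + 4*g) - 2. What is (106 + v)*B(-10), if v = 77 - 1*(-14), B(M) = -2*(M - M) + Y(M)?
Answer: 11426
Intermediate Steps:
Y(g) = -2 + g**2 + 4*g
B(M) = -2 + M**2 + 4*M (B(M) = -2*(M - M) + (-2 + M**2 + 4*M) = -2*0 + (-2 + M**2 + 4*M) = 0 + (-2 + M**2 + 4*M) = -2 + M**2 + 4*M)
v = 91 (v = 77 + 14 = 91)
(106 + v)*B(-10) = (106 + 91)*(-2 + (-10)**2 + 4*(-10)) = 197*(-2 + 100 - 40) = 197*58 = 11426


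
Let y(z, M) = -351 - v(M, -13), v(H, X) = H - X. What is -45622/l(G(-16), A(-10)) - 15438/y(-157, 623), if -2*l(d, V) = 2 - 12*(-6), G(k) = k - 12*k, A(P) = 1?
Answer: 15200040/12173 ≈ 1248.7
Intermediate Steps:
y(z, M) = -364 - M (y(z, M) = -351 - (M - 1*(-13)) = -351 - (M + 13) = -351 - (13 + M) = -351 + (-13 - M) = -364 - M)
G(k) = -11*k (G(k) = k - 12*k = -11*k)
l(d, V) = -37 (l(d, V) = -(2 - 12*(-6))/2 = -(2 + 72)/2 = -1/2*74 = -37)
-45622/l(G(-16), A(-10)) - 15438/y(-157, 623) = -45622/(-37) - 15438/(-364 - 1*623) = -45622*(-1/37) - 15438/(-364 - 623) = 45622/37 - 15438/(-987) = 45622/37 - 15438*(-1/987) = 45622/37 + 5146/329 = 15200040/12173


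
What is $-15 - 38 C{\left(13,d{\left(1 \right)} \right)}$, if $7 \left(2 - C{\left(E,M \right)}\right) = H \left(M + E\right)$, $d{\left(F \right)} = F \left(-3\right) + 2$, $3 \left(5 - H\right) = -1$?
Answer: $\frac{1795}{7} \approx 256.43$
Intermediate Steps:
$H = \frac{16}{3}$ ($H = 5 - - \frac{1}{3} = 5 + \frac{1}{3} = \frac{16}{3} \approx 5.3333$)
$d{\left(F \right)} = 2 - 3 F$ ($d{\left(F \right)} = - 3 F + 2 = 2 - 3 F$)
$C{\left(E,M \right)} = 2 - \frac{16 E}{21} - \frac{16 M}{21}$ ($C{\left(E,M \right)} = 2 - \frac{\frac{16}{3} \left(M + E\right)}{7} = 2 - \frac{\frac{16}{3} \left(E + M\right)}{7} = 2 - \frac{\frac{16 E}{3} + \frac{16 M}{3}}{7} = 2 - \left(\frac{16 E}{21} + \frac{16 M}{21}\right) = 2 - \frac{16 E}{21} - \frac{16 M}{21}$)
$-15 - 38 C{\left(13,d{\left(1 \right)} \right)} = -15 - 38 \left(2 - \frac{208}{21} - \frac{16 \left(2 - 3\right)}{21}\right) = -15 - 38 \left(2 - \frac{208}{21} - - \frac{16}{21}\right) = -15 - 38 \left(2 - \frac{208}{21} + \frac{16}{21}\right) = -15 - - \frac{1900}{7} = -15 + \frac{1900}{7} = \frac{1795}{7}$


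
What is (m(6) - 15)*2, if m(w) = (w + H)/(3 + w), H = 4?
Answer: -250/9 ≈ -27.778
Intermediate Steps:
m(w) = (4 + w)/(3 + w) (m(w) = (w + 4)/(3 + w) = (4 + w)/(3 + w))
(m(6) - 15)*2 = ((4 + 6)/(3 + 6) - 15)*2 = (10/9 - 15)*2 = -125/9*2 = -250/9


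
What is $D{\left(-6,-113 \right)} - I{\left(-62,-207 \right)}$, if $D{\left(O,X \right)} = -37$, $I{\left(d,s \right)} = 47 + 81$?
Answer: $-165$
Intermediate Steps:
$I{\left(d,s \right)} = 128$
$D{\left(-6,-113 \right)} - I{\left(-62,-207 \right)} = -37 - 128 = -165$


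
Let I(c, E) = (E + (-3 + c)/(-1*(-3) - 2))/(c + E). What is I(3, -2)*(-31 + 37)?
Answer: -12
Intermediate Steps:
I(c, E) = (-3 + E + c)/(E + c) (I(c, E) = (E + (-3 + c)/(3 - 2))/(E + c) = (E + (-3 + c)/1)/(E + c) = (E + (-3 + c)*1)/(E + c) = (E + (-3 + c))/(E + c) = (-3 + E + c)/(E + c))
I(3, -2)*(-31 + 37) = ((-3 - 2 + 3)/(-2 + 3))*(-31 + 37) = (-2/1)*6 = (1*(-2))*6 = -2*6 = -12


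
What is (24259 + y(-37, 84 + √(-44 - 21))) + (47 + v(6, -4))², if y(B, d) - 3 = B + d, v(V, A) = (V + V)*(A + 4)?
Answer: 26518 + I*√65 ≈ 26518.0 + 8.0623*I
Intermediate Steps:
v(V, A) = 2*V*(4 + A) (v(V, A) = (2*V)*(4 + A) = 2*V*(4 + A))
y(B, d) = 3 + B + d (y(B, d) = 3 + (B + d) = 3 + B + d)
(24259 + y(-37, 84 + √(-44 - 21))) + (47 + v(6, -4))² = (24259 + (3 - 37 + (84 + √(-44 - 21)))) + (47 + 2*6*(4 - 4))² = (24259 + (3 - 37 + (84 + √(-65)))) + (47 + 2*6*0)² = (24259 + (3 - 37 + (84 + I*√65))) + (47 + 0)² = (24259 + (50 + I*√65)) + 47² = (24309 + I*√65) + 2209 = 26518 + I*√65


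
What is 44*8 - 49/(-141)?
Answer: 49681/141 ≈ 352.35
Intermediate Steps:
44*8 - 49/(-141) = 352 - 49*(-1/141) = 352 + 49/141 = 49681/141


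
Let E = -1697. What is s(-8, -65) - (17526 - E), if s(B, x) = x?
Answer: -19288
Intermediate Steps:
s(-8, -65) - (17526 - E) = -65 - (17526 - 1*(-1697)) = -65 - (17526 + 1697) = -65 - 1*19223 = -65 - 19223 = -19288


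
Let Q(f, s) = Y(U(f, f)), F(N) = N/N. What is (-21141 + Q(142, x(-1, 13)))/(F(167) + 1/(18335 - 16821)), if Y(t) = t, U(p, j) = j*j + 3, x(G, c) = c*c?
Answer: -1474636/1515 ≈ -973.36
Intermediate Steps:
F(N) = 1
x(G, c) = c²
U(p, j) = 3 + j² (U(p, j) = j² + 3 = 3 + j²)
Q(f, s) = 3 + f²
(-21141 + Q(142, x(-1, 13)))/(F(167) + 1/(18335 - 16821)) = (-21141 + (3 + 142²))/(1 + 1/(18335 - 16821)) = (-21141 + (3 + 20164))/(1 + 1/1514) = (-21141 + 20167)/(1 + 1/1514) = -974/1515/1514 = -974*1514/1515 = -1474636/1515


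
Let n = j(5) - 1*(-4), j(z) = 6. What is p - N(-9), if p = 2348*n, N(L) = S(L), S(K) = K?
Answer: 23489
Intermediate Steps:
n = 10 (n = 6 - 1*(-4) = 6 + 4 = 10)
N(L) = L
p = 23480 (p = 2348*10 = 23480)
p - N(-9) = 23480 - 1*(-9) = 23480 + 9 = 23489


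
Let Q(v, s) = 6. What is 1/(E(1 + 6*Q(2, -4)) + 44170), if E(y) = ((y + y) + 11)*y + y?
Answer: 1/47352 ≈ 2.1118e-5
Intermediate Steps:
E(y) = y + y*(11 + 2*y) (E(y) = (2*y + 11)*y + y = (11 + 2*y)*y + y = y*(11 + 2*y) + y = y + y*(11 + 2*y))
1/(E(1 + 6*Q(2, -4)) + 44170) = 1/(2*(1 + 6*6)*(6 + (1 + 6*6)) + 44170) = 1/(2*(1 + 36)*(6 + (1 + 36)) + 44170) = 1/(2*37*(6 + 37) + 44170) = 1/(2*37*43 + 44170) = 1/(3182 + 44170) = 1/47352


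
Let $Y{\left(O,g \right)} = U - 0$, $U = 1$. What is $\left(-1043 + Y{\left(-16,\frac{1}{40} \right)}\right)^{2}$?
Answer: $1085764$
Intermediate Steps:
$Y{\left(O,g \right)} = 1$ ($Y{\left(O,g \right)} = 1 - 0 = 1 + 0 = 1$)
$\left(-1043 + Y{\left(-16,\frac{1}{40} \right)}\right)^{2} = \left(-1043 + 1\right)^{2} = \left(-1042\right)^{2} = 1085764$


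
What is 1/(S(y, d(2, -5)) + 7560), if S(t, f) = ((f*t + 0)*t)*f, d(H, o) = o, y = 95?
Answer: 1/233185 ≈ 4.2884e-6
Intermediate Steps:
S(t, f) = f**2*t**2 (S(t, f) = ((f*t)*t)*f = (f*t**2)*f = f**2*t**2)
1/(S(y, d(2, -5)) + 7560) = 1/((-5)**2*95**2 + 7560) = 1/(25*9025 + 7560) = 1/(225625 + 7560) = 1/233185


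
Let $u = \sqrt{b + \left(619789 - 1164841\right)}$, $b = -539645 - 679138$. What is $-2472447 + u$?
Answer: $-2472447 + i \sqrt{1763835} \approx -2.4724 \cdot 10^{6} + 1328.1 i$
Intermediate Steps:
$b = -1218783$ ($b = -539645 - 679138 = -1218783$)
$u = i \sqrt{1763835}$ ($u = \sqrt{-1218783 + \left(619789 - 1164841\right)} = \sqrt{-1218783 - 545052} = \sqrt{-1763835} = i \sqrt{1763835} \approx 1328.1 i$)
$-2472447 + u = -2472447 + i \sqrt{1763835}$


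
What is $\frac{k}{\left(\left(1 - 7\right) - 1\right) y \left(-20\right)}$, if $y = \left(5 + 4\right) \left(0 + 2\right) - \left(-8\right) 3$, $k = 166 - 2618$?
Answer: $- \frac{613}{1470} \approx -0.41701$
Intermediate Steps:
$k = -2452$
$y = 42$ ($y = 9 \cdot 2 - -24 = 18 + 24 = 42$)
$\frac{k}{\left(\left(1 - 7\right) - 1\right) y \left(-20\right)} = - \frac{2452}{\left(\left(1 - 7\right) - 1\right) 42 \left(-20\right)} = - \frac{2452}{\left(-6 - 1\right) 42 \left(-20\right)} = - \frac{2452}{\left(-7\right) 42 \left(-20\right)} = - \frac{2452}{\left(-294\right) \left(-20\right)} = - \frac{2452}{5880} = \left(-2452\right) \frac{1}{5880} = - \frac{613}{1470}$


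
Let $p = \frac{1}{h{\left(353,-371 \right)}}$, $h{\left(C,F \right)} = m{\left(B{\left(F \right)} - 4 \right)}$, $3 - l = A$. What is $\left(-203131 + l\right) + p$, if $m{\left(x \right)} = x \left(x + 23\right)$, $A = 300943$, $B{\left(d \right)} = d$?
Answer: $- \frac{66537371999}{132000} \approx -5.0407 \cdot 10^{5}$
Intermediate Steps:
$m{\left(x \right)} = x \left(23 + x\right)$
$l = -300940$ ($l = 3 - 300943 = -300940$)
$h{\left(C,F \right)} = \left(-4 + F\right) \left(19 + F\right)$ ($h{\left(C,F \right)} = \left(F - 4\right) \left(23 + \left(F - 4\right)\right) = \left(-4 + F\right) \left(23 + \left(-4 + F\right)\right) = \left(-4 + F\right) \left(19 + F\right)$)
$p = \frac{1}{132000}$ ($p = \frac{1}{\left(-4 - 371\right) \left(19 - 371\right)} = \frac{1}{\left(-375\right) \left(-352\right)} = \frac{1}{132000} \approx 7.5758 \cdot 10^{-6}$)
$\left(-203131 + l\right) + p = \left(-203131 - 300940\right) + \frac{1}{132000} = -504071 + \frac{1}{132000} = - \frac{66537371999}{132000}$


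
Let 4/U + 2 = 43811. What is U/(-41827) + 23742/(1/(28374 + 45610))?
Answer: 3218660460749781500/1832399043 ≈ 1.7565e+9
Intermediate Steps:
U = 4/43809 (U = 4/(-2 + 43811) = 4/43809 ≈ 9.1305e-5)
U/(-41827) + 23742/(1/(28374 + 45610)) = (4/43809)/(-41827) + 23742/(1/(28374 + 45610)) = (4/43809)*(-1/41827) + 23742/(1/73984) = -4/1832399043 + 23742/(1/73984) = -4/1832399043 + 23742*73984 = -4/1832399043 + 1756528128 = 3218660460749781500/1832399043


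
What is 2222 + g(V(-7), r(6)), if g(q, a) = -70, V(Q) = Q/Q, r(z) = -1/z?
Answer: 2152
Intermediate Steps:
V(Q) = 1
2222 + g(V(-7), r(6)) = 2222 - 70 = 2152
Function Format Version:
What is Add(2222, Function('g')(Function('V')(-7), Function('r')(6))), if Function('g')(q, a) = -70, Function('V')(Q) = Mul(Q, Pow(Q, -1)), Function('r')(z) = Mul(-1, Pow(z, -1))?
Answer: 2152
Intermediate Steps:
Function('V')(Q) = 1
Add(2222, Function('g')(Function('V')(-7), Function('r')(6))) = Add(2222, -70) = 2152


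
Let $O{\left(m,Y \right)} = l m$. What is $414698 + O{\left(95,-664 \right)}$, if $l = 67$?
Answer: $421063$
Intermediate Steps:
$O{\left(m,Y \right)} = 67 m$
$414698 + O{\left(95,-664 \right)} = 414698 + 67 \cdot 95 = 414698 + 6365 = 421063$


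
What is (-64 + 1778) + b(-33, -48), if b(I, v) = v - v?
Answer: 1714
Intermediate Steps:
b(I, v) = 0
(-64 + 1778) + b(-33, -48) = (-64 + 1778) + 0 = 1714 + 0 = 1714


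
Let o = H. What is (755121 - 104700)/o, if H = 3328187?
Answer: 650421/3328187 ≈ 0.19543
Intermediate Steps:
o = 3328187
(755121 - 104700)/o = (755121 - 104700)/3328187 = 650421*(1/3328187) = 650421/3328187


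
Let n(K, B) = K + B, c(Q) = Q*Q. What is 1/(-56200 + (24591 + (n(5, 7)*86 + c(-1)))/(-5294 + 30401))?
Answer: -25107/1410987776 ≈ -1.7794e-5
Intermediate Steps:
c(Q) = Q²
n(K, B) = B + K
1/(-56200 + (24591 + (n(5, 7)*86 + c(-1)))/(-5294 + 30401)) = 1/(-56200 + (24591 + ((7 + 5)*86 + (-1)²))/(-5294 + 30401)) = 1/(-56200 + (24591 + (12*86 + 1))/25107) = 1/(-56200 + (24591 + (1032 + 1))*(1/25107)) = 1/(-56200 + (24591 + 1033)*(1/25107)) = 1/(-56200 + 25624*(1/25107)) = 1/(-56200 + 25624/25107) = 1/(-1410987776/25107) = -25107/1410987776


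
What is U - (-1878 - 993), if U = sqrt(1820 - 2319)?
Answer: 2871 + I*sqrt(499) ≈ 2871.0 + 22.338*I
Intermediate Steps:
U = I*sqrt(499) (U = sqrt(-499) = I*sqrt(499) ≈ 22.338*I)
U - (-1878 - 993) = I*sqrt(499) - (-1878 - 993) = I*sqrt(499) - 1*(-2871) = I*sqrt(499) + 2871 = 2871 + I*sqrt(499)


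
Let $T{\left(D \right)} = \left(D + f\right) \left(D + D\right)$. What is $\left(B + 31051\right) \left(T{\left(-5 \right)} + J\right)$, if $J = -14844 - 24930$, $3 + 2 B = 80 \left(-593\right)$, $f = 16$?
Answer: $-292329778$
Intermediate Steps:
$B = - \frac{47443}{2}$ ($B = - \frac{3}{2} + \frac{80 \left(-593\right)}{2} = - \frac{3}{2} + \frac{1}{2} \left(-47440\right) = - \frac{3}{2} - 23720 = - \frac{47443}{2} \approx -23722.0$)
$T{\left(D \right)} = 2 D \left(16 + D\right)$ ($T{\left(D \right)} = \left(D + 16\right) \left(D + D\right) = \left(16 + D\right) 2 D = 2 D \left(16 + D\right)$)
$J = -39774$ ($J = -14844 - 24930 = -39774$)
$\left(B + 31051\right) \left(T{\left(-5 \right)} + J\right) = \left(- \frac{47443}{2} + 31051\right) \left(2 \left(-5\right) \left(16 - 5\right) - 39774\right) = \frac{14659 \left(2 \left(-5\right) 11 - 39774\right)}{2} = \frac{14659 \left(-110 - 39774\right)}{2} = \frac{14659}{2} \left(-39884\right) = -292329778$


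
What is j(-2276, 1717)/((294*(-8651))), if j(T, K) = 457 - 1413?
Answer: 478/1271697 ≈ 0.00037588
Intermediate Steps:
j(T, K) = -956
j(-2276, 1717)/((294*(-8651))) = -956/(294*(-8651)) = -956/(-2543394) = -956*(-1/2543394) = 478/1271697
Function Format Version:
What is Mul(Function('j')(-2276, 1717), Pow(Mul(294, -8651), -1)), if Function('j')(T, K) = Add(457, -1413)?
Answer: Rational(478, 1271697) ≈ 0.00037588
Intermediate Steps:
Function('j')(T, K) = -956
Mul(Function('j')(-2276, 1717), Pow(Mul(294, -8651), -1)) = Mul(-956, Pow(Mul(294, -8651), -1)) = Mul(-956, Pow(-2543394, -1)) = Mul(-956, Rational(-1, 2543394)) = Rational(478, 1271697)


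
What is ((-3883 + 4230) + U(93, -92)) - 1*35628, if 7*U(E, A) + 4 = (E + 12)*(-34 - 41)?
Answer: -254846/7 ≈ -36407.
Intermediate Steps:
U(E, A) = -904/7 - 75*E/7 (U(E, A) = -4/7 + ((E + 12)*(-34 - 41))/7 = -4/7 + ((12 + E)*(-75))/7 = -4/7 + (-900 - 75*E)/7 = -4/7 + (-900/7 - 75*E/7) = -904/7 - 75*E/7)
((-3883 + 4230) + U(93, -92)) - 1*35628 = ((-3883 + 4230) + (-904/7 - 75/7*93)) - 1*35628 = (347 + (-904/7 - 6975/7)) - 35628 = (347 - 7879/7) - 35628 = -5450/7 - 35628 = -254846/7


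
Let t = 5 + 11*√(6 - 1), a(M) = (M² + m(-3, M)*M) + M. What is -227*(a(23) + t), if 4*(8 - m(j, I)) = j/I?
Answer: -673509/4 - 2497*√5 ≈ -1.7396e+5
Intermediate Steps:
m(j, I) = 8 - j/(4*I)
a(M) = M + M² + M*(8 + 3/(4*M)) (a(M) = (M² + (8 - ¼*(-3)/M)*M) + M = (M² + (8 + 3/(4*M))*M) + M = (M² + M*(8 + 3/(4*M))) + M = M + M² + M*(8 + 3/(4*M)))
t = 5 + 11*√5 ≈ 29.597
-227*(a(23) + t) = -227*((¾ + 23*(9 + 23)) + (5 + 11*√5)) = -227*((¾ + 23*32) + (5 + 11*√5)) = -227*((¾ + 736) + (5 + 11*√5)) = -227*(2947/4 + (5 + 11*√5)) = -227*(2967/4 + 11*√5) = -673509/4 - 2497*√5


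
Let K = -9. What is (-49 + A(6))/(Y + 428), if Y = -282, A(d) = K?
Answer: -29/73 ≈ -0.39726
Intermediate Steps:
A(d) = -9
(-49 + A(6))/(Y + 428) = (-49 - 9)/(-282 + 428) = -58/146 = -58*1/146 = -29/73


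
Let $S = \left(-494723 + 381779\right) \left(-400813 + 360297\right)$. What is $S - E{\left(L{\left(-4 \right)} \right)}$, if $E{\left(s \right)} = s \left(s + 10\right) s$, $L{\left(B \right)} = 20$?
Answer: $4576027104$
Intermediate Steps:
$S = 4576039104$ ($S = \left(-112944\right) \left(-40516\right) = 4576039104$)
$E{\left(s \right)} = s^{2} \left(10 + s\right)$ ($E{\left(s \right)} = s \left(10 + s\right) s = s^{2} \left(10 + s\right)$)
$S - E{\left(L{\left(-4 \right)} \right)} = 4576039104 - 20^{2} \left(10 + 20\right) = 4576039104 - 400 \cdot 30 = 4576039104 - 12000 = 4576027104$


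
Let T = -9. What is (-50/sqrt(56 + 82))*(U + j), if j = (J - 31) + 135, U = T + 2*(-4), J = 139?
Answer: -5650*sqrt(138)/69 ≈ -961.92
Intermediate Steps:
U = -17 (U = -9 + 2*(-4) = -9 - 8 = -17)
j = 243 (j = (139 - 31) + 135 = 108 + 135 = 243)
(-50/sqrt(56 + 82))*(U + j) = (-50/sqrt(56 + 82))*(-17 + 243) = -50*sqrt(138)/138*226 = -25*sqrt(138)/69*226 = -5650*sqrt(138)/69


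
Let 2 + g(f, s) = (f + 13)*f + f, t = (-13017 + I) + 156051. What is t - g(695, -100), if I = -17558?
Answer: -367277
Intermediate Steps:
t = 125476 (t = (-13017 - 17558) + 156051 = -30575 + 156051 = 125476)
g(f, s) = -2 + f + f*(13 + f) (g(f, s) = -2 + ((f + 13)*f + f) = -2 + ((13 + f)*f + f) = -2 + (f*(13 + f) + f) = -2 + (f + f*(13 + f)) = -2 + f + f*(13 + f))
t - g(695, -100) = 125476 - (-2 + 695² + 14*695) = 125476 - (-2 + 483025 + 9730) = 125476 - 1*492753 = 125476 - 492753 = -367277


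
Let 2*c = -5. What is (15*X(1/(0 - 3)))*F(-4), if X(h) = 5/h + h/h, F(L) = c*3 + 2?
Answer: 1155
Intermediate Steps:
c = -5/2 (c = (½)*(-5) = -5/2 ≈ -2.5000)
F(L) = -11/2 (F(L) = -5/2*3 + 2 = -15/2 + 2 = -11/2)
X(h) = 1 + 5/h (X(h) = 5/h + 1 = 1 + 5/h)
(15*X(1/(0 - 3)))*F(-4) = (15*((5 + 1/(0 - 3))/(1/(0 - 3))))*(-11/2) = (15*((5 + 1/(-3))/(1/(-3))))*(-11/2) = (15*((5 - ⅓)/(-⅓)))*(-11/2) = (15*(-3*14/3))*(-11/2) = (15*(-14))*(-11/2) = -210*(-11/2) = 1155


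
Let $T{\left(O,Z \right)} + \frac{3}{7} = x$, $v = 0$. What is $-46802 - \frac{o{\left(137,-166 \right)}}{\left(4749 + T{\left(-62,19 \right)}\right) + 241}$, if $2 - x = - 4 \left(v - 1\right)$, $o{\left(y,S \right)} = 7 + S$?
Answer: $- \frac{1633997113}{34913} \approx -46802.0$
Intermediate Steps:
$x = -2$ ($x = 2 - - 4 \left(0 - 1\right) = 2 - \left(-4\right) \left(-1\right) = 2 - 4 = -2$)
$T{\left(O,Z \right)} = - \frac{17}{7}$ ($T{\left(O,Z \right)} = - \frac{3}{7} - 2 = - \frac{17}{7}$)
$-46802 - \frac{o{\left(137,-166 \right)}}{\left(4749 + T{\left(-62,19 \right)}\right) + 241} = -46802 - \frac{7 - 166}{\left(4749 - \frac{17}{7}\right) + 241} = -46802 - - \frac{159}{\frac{33226}{7} + 241} = -46802 - - \frac{159}{\frac{34913}{7}} = -46802 - \left(-159\right) \frac{7}{34913} = -46802 - - \frac{1113}{34913} = -46802 + \frac{1113}{34913} = - \frac{1633997113}{34913}$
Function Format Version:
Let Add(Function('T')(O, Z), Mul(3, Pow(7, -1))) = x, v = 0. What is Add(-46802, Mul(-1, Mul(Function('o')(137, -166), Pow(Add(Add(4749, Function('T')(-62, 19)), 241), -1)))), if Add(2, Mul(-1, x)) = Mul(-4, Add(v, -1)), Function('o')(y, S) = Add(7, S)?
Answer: Rational(-1633997113, 34913) ≈ -46802.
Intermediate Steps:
x = -2 (x = Add(2, Mul(-1, Mul(-4, Add(0, -1)))) = Add(2, Mul(-1, Mul(-4, -1))) = Add(2, Mul(-1, 4)) = Add(2, -4) = -2)
Function('T')(O, Z) = Rational(-17, 7) (Function('T')(O, Z) = Add(Rational(-3, 7), -2) = Rational(-17, 7))
Add(-46802, Mul(-1, Mul(Function('o')(137, -166), Pow(Add(Add(4749, Function('T')(-62, 19)), 241), -1)))) = Add(-46802, Mul(-1, Mul(Add(7, -166), Pow(Add(Add(4749, Rational(-17, 7)), 241), -1)))) = Add(-46802, Mul(-1, Mul(-159, Pow(Add(Rational(33226, 7), 241), -1)))) = Add(-46802, Mul(-1, Mul(-159, Pow(Rational(34913, 7), -1)))) = Add(-46802, Mul(-1, Mul(-159, Rational(7, 34913)))) = Add(-46802, Mul(-1, Rational(-1113, 34913))) = Add(-46802, Rational(1113, 34913)) = Rational(-1633997113, 34913)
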